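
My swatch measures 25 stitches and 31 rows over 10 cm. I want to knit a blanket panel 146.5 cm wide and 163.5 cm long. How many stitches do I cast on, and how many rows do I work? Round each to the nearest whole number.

Stitch gauge = 25/10 = 2.5 sts/cm; 146.5 × 2.5 = 366.25 → 366 sts.
Row gauge = 31/10 = 3.1 rows/cm; 163.5 × 3.1 = 506.85 → 507 rows.

Cast on 366 stitches and work 507 rows.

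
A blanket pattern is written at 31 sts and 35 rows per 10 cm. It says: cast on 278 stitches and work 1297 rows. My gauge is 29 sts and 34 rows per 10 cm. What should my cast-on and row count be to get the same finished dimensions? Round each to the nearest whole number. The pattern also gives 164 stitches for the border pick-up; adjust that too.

Stitches: 278 × 29/31 = 260.06 → 260.
Rows: 1297 × 34/35 = 1259.94 → 1260.
border pick-up: 164 × 29/31 = 153.42 → 153.

Cast on 260 stitches; work 1260 rows; border pick-up 153 stitches.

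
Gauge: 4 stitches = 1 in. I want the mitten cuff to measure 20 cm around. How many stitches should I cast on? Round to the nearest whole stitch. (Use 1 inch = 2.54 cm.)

CO 31 sts.

20 cm = 7.87 in.
4 stitches / 1 in = 4 stitches per inch.
7.87 × 4 = 31.50 stitches.
Round to nearest → 31.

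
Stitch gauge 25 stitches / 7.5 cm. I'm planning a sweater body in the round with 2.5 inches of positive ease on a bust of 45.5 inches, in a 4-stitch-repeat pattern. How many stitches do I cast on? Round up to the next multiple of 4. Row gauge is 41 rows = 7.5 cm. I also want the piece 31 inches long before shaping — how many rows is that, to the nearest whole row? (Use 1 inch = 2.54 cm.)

Finished = 45.5 + 2.5 = 48 inches.
48 inches × 2.54 = 121.92 cm.
25/7.5 = 3.333 sts per cm; 121.92 × 3.333 = 406.40 sts.
Next multiple of 4 → 408.
31 inches = 78.74 cm; × 5.467 = 430.45 → 430 rows.

Cast on 408 stitches; work 430 rows.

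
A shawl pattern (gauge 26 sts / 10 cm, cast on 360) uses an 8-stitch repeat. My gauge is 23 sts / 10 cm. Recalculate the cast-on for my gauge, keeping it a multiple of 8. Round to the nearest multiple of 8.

360 × 23 / 26 = 318.46.
Nearest multiple of 8: 320.

Cast on 320 stitches.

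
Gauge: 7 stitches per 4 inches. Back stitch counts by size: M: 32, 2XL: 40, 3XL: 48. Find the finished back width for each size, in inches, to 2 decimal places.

7/4 = 1.75 sts per in.
M: 32 / 1.75 = 18.286 → 18.29 in.
2XL: 40 / 1.75 = 22.857 → 22.86 in.
3XL: 48 / 1.75 = 27.429 → 27.43 in.

M 18.29 inches; 2XL 22.86 inches; 3XL 27.43 inches.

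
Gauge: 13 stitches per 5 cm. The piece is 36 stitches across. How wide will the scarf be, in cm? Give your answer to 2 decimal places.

13 stitches / 5 cm = 2.6 stitches per cm.
36 / 2.6 = 13.846 cm.

13.85 cm.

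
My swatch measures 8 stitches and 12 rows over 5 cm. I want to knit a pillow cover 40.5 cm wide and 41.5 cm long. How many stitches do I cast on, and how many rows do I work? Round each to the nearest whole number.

Cast on 65 stitches and work 100 rows.

Stitch gauge = 8/5 = 1.6 sts/cm; 40.5 × 1.6 = 64.80 → 65 sts.
Row gauge = 12/5 = 2.4 rows/cm; 41.5 × 2.4 = 99.60 → 100 rows.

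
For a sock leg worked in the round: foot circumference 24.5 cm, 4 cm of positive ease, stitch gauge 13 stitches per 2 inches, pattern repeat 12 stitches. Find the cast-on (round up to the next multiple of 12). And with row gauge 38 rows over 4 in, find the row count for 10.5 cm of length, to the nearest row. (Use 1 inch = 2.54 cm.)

Cast on 84 stitches; work 39 rows.

Finished = 24.5 + 4 = 28.5 cm.
28.5 cm × 1/2.54 = 11.22 inches.
13/2 = 6.5 sts per in; 11.22 × 6.5 = 72.93 sts.
Next multiple of 12 → 84.
10.5 cm = 4.13 inches; × 9.5 = 39.27 → 39 rows.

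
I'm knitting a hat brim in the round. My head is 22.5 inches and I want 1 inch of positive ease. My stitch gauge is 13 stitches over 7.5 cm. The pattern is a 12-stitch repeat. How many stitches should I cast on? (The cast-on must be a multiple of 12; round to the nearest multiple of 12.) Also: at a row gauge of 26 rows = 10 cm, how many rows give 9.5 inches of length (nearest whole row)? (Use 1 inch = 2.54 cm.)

Cast on 108 stitches; work 63 rows.

Finished = 22.5 + 1 = 23.5 inches.
23.5 inches × 2.54 = 59.69 cm.
13/7.5 = 1.733 sts per cm; 59.69 × 1.733 = 103.46 sts.
Nearest multiple of 12 → 108.
9.5 inches = 24.13 cm; × 2.6 = 62.74 → 63 rows.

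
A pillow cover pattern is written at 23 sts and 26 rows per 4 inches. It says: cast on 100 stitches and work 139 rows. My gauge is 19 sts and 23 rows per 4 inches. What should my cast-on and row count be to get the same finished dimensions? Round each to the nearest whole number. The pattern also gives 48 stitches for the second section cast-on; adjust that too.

Cast on 83 stitches; work 123 rows; second section cast-on 40 stitches.

Stitches: 100 × 19/23 = 82.61 → 83.
Rows: 139 × 23/26 = 122.96 → 123.
second section cast-on: 48 × 19/23 = 39.65 → 40.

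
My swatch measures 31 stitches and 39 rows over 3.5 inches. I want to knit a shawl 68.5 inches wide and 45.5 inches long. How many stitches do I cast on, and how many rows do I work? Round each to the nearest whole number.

Cast on 607 stitches and work 507 rows.

Stitch gauge = 31/3.5 = 8.857 sts/in; 68.5 × 8.857 = 606.71 → 607 sts.
Row gauge = 39/3.5 = 11.143 rows/in; 45.5 × 11.143 = 507.00 → 507 rows.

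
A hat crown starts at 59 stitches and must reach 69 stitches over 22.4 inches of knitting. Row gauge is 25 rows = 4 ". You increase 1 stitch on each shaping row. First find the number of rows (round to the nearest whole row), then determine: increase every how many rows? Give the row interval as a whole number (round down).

Increase every 14th row.

Rows = 22.4 × 6.25 = 140.0 → 140 rows.
Stitches to add: 10 → 10 shaping rows (at 1 st each).
140 / 10 = 14.00 → every 14 rows.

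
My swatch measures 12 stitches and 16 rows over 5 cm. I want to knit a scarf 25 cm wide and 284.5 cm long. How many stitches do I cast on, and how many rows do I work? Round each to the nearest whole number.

Cast on 60 stitches and work 910 rows.

Stitch gauge = 12/5 = 2.4 sts/cm; 25 × 2.4 = 60.00 → 60 sts.
Row gauge = 16/5 = 3.2 rows/cm; 284.5 × 3.2 = 910.40 → 910 rows.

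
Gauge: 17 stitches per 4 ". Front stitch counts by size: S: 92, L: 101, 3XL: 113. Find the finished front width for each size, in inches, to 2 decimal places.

S 21.65 inches; L 23.76 inches; 3XL 26.59 inches.

17/4 = 4.25 sts per in.
S: 92 / 4.25 = 21.647 → 21.65 in.
L: 101 / 4.25 = 23.765 → 23.76 in.
3XL: 113 / 4.25 = 26.588 → 26.59 in.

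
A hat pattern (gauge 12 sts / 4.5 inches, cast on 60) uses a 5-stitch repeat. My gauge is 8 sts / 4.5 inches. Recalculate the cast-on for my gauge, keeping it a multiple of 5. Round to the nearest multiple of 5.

60 × 8 / 12 = 40.00.
Nearest multiple of 5: 40.

40 stitches.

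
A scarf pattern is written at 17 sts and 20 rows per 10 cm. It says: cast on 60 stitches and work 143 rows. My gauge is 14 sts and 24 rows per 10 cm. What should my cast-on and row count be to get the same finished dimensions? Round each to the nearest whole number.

Cast on 49 stitches; work 172 rows.

Stitches: 60 × 14/17 = 49.41 → 49.
Rows: 143 × 24/20 = 171.60 → 172.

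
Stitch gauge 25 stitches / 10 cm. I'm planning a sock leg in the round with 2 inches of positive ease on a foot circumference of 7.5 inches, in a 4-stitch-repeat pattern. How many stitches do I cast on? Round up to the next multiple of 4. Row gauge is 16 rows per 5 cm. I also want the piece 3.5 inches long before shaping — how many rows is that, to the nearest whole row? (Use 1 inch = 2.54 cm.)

Cast on 64 stitches; work 28 rows.

Finished = 7.5 + 2 = 9.5 inches.
9.5 inches × 2.54 = 24.13 cm.
25/10 = 2.5 sts per cm; 24.13 × 2.5 = 60.33 sts.
Next multiple of 4 → 64.
3.5 inches = 8.89 cm; × 3.2 = 28.45 → 28 rows.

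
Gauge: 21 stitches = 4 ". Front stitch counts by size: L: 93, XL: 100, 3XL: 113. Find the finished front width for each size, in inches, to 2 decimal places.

21/4 = 5.25 sts per in.
L: 93 / 5.25 = 17.714 → 17.71 in.
XL: 100 / 5.25 = 19.048 → 19.05 in.
3XL: 113 / 5.25 = 21.524 → 21.52 in.

L 17.71 inches; XL 19.05 inches; 3XL 21.52 inches.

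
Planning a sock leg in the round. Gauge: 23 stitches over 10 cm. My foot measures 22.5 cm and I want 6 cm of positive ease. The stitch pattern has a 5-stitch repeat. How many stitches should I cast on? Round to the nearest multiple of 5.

Finished = 22.5 + 6 = 28.5 cm.
23 / 10 = 2.3 sts/cm.
28.5 × 2.3 = 65.55 sts.
Nearest multiple of 5: 65.

65 stitches.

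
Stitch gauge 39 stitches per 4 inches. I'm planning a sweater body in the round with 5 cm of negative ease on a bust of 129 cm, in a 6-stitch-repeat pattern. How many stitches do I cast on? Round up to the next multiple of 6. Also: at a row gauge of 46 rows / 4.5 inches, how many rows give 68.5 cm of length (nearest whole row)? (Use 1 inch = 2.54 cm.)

Cast on 480 stitches; work 276 rows.

Finished = 129 − 5 = 124 cm.
124 cm × 1/2.54 = 48.82 inches.
39/4 = 9.75 sts per in; 48.82 × 9.75 = 475.98 sts.
Next multiple of 6 → 480.
68.5 cm = 26.97 inches; × 10.222 = 275.68 → 276 rows.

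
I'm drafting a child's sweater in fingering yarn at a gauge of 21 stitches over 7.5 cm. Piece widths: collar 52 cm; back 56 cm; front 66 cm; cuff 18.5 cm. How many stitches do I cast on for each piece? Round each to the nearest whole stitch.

Rate = 21/7.5 = 2.8 sts per cm.
collar: 52 × 2.8 = 145.60 → 146.
back: 56 × 2.8 = 156.80 → 157.
front: 66 × 2.8 = 184.80 → 185.
cuff: 18.5 × 2.8 = 51.80 → 52.

collar 146; back 157; front 185; cuff 52.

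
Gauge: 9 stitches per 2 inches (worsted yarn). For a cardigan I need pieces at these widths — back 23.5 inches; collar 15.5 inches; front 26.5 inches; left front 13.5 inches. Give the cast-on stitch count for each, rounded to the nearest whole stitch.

Rate = 9/2 = 4.5 sts per in.
back: 23.5 × 4.5 = 105.75 → 106.
collar: 15.5 × 4.5 = 69.75 → 70.
front: 26.5 × 4.5 = 119.25 → 119.
left front: 13.5 × 4.5 = 60.75 → 61.

back 106; collar 70; front 119; left front 61.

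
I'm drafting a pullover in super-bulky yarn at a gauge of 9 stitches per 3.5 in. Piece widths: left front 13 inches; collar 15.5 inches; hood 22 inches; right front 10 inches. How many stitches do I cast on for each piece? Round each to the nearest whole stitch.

left front 33; collar 40; hood 57; right front 26.

Rate = 9/3.5 = 2.571 sts per in.
left front: 13 × 2.571 = 33.43 → 33.
collar: 15.5 × 2.571 = 39.86 → 40.
hood: 22 × 2.571 = 56.57 → 57.
right front: 10 × 2.571 = 25.71 → 26.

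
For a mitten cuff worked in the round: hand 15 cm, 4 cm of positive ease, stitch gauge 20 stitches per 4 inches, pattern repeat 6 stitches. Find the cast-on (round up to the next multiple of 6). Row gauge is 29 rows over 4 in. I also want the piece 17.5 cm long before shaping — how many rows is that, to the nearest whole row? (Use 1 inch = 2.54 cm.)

Finished = 15 + 4 = 19 cm.
19 cm × 1/2.54 = 7.48 inches.
20/4 = 5 sts per in; 7.48 × 5 = 37.40 sts.
Next multiple of 6 → 42.
17.5 cm = 6.89 inches; × 7.25 = 49.95 → 50 rows.

Cast on 42 stitches; work 50 rows.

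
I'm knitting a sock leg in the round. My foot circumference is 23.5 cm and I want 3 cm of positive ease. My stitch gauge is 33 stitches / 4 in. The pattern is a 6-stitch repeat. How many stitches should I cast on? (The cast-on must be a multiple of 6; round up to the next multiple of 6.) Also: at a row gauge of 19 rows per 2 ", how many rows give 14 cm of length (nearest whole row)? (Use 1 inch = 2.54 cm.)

Cast on 90 stitches; work 52 rows.

Finished = 23.5 + 3 = 26.5 cm.
26.5 cm × 1/2.54 = 10.43 inches.
33/4 = 8.25 sts per in; 10.43 × 8.25 = 86.07 sts.
Next multiple of 6 → 90.
14 cm = 5.51 inches; × 9.5 = 52.36 → 52 rows.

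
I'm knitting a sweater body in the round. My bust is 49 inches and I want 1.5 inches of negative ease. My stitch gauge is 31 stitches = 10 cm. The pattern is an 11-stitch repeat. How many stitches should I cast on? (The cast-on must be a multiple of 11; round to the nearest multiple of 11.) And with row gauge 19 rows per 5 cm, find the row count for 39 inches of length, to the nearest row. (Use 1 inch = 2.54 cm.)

Finished = 49 − 1.5 = 47.5 inches.
47.5 inches × 2.54 = 120.65 cm.
31/10 = 3.1 sts per cm; 120.65 × 3.1 = 374.01 sts.
Nearest multiple of 11 → 374.
39 inches = 99.06 cm; × 3.8 = 376.43 → 376 rows.

Cast on 374 stitches; work 376 rows.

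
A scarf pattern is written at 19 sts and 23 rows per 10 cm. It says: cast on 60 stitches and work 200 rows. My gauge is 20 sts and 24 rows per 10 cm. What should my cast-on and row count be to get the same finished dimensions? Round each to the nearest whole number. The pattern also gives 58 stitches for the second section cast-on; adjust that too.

Cast on 63 stitches; work 209 rows; second section cast-on 61 stitches.

Stitches: 60 × 20/19 = 63.16 → 63.
Rows: 200 × 24/23 = 208.70 → 209.
second section cast-on: 58 × 20/19 = 61.05 → 61.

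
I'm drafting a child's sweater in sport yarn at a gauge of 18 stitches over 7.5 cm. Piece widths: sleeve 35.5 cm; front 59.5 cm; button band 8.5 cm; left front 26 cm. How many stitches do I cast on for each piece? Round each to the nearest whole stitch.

Rate = 18/7.5 = 2.4 sts per cm.
sleeve: 35.5 × 2.4 = 85.20 → 85.
front: 59.5 × 2.4 = 142.80 → 143.
button band: 8.5 × 2.4 = 20.40 → 20.
left front: 26 × 2.4 = 62.40 → 62.

sleeve 85; front 143; button band 20; left front 62.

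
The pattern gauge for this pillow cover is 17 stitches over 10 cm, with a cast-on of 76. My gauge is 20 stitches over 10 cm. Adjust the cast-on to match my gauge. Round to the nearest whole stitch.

Scale factor = 20 / 17 = 1.176.
76 × 20 / 17 = 89.41 sts.
→ 89 sts.

89 stitches.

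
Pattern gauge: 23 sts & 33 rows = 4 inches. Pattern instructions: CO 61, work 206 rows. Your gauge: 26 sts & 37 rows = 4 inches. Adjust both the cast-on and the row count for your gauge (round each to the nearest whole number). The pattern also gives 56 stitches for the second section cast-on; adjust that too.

Cast on 69 stitches; work 231 rows; second section cast-on 63 stitches.

Stitches: 61 × 26/23 = 68.96 → 69.
Rows: 206 × 37/33 = 230.97 → 231.
second section cast-on: 56 × 26/23 = 63.30 → 63.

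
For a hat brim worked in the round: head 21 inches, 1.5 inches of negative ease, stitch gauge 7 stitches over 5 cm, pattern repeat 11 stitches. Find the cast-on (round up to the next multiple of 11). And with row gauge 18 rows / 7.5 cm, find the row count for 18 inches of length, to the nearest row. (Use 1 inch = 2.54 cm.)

Cast on 77 stitches; work 110 rows.

Finished = 21 − 1.5 = 19.5 inches.
19.5 inches × 2.54 = 49.53 cm.
7/5 = 1.4 sts per cm; 49.53 × 1.4 = 69.34 sts.
Next multiple of 11 → 77.
18 inches = 45.72 cm; × 2.4 = 109.73 → 110 rows.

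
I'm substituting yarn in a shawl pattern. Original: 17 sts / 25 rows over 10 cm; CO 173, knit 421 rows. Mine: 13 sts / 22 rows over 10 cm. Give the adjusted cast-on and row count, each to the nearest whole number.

Stitches: 173 × 13/17 = 132.29 → 132.
Rows: 421 × 22/25 = 370.48 → 370.

Cast on 132 stitches; work 370 rows.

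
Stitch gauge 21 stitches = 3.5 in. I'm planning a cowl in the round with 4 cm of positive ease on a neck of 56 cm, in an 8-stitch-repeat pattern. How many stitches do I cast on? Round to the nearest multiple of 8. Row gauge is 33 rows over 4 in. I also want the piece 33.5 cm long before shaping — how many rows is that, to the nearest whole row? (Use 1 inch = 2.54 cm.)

Finished = 56 + 4 = 60 cm.
60 cm × 1/2.54 = 23.62 inches.
21/3.5 = 6 sts per in; 23.62 × 6 = 141.73 sts.
Nearest multiple of 8 → 144.
33.5 cm = 13.19 inches; × 8.25 = 108.81 → 109 rows.

Cast on 144 stitches; work 109 rows.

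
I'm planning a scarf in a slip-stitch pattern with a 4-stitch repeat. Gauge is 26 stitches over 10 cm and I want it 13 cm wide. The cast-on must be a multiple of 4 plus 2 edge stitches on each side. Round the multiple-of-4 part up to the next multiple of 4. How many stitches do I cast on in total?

26 / 10 = 2.6 sts per cm.
13 × 2.6 = 33.80 sts.
Less 4 edge sts → 29.80 for the repeat.
Next multiple of 4: 32.
Add back 4 edge sts → 36.

36 stitches.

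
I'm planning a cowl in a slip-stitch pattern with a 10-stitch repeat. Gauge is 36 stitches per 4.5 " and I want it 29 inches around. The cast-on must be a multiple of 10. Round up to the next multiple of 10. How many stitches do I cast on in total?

240 stitches.

36 / 4.5 = 8 sts per inch.
29 × 8 = 232.00 sts.
Next multiple of 10: 240.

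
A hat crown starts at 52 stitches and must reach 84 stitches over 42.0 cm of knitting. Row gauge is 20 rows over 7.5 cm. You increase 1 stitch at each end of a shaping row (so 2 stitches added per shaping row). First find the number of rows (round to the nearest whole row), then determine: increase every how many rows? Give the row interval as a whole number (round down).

Rows = 42.0 × 2.667 = 112.0 → 112 rows.
Stitches to add: 32 → 16 shaping rows (at 2 st each).
112 / 16 = 7.00 → every 7 rows.

Increase every 7th row.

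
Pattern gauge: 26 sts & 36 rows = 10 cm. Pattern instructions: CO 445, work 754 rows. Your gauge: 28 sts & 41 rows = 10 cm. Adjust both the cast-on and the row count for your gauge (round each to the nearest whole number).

Cast on 479 stitches; work 859 rows.

Stitches: 445 × 28/26 = 479.23 → 479.
Rows: 754 × 41/36 = 858.72 → 859.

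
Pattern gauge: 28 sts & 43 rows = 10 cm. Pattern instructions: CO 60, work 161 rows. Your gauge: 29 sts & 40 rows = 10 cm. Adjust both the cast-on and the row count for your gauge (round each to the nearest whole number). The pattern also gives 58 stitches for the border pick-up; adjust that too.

Stitches: 60 × 29/28 = 62.14 → 62.
Rows: 161 × 40/43 = 149.77 → 150.
border pick-up: 58 × 29/28 = 60.07 → 60.

Cast on 62 stitches; work 150 rows; border pick-up 60 stitches.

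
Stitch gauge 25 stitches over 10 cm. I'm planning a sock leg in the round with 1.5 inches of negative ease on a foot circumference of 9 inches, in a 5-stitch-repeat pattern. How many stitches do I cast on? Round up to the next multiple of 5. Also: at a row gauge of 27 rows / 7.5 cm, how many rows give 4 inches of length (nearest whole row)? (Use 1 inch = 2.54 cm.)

Cast on 50 stitches; work 37 rows.

Finished = 9 − 1.5 = 7.5 inches.
7.5 inches × 2.54 = 19.05 cm.
25/10 = 2.5 sts per cm; 19.05 × 2.5 = 47.62 sts.
Next multiple of 5 → 50.
4 inches = 10.16 cm; × 3.6 = 36.58 → 37 rows.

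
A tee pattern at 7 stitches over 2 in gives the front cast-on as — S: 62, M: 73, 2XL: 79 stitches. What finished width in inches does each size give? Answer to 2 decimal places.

S 17.71 inches; M 20.86 inches; 2XL 22.57 inches.

7/2 = 3.5 sts per in.
S: 62 / 3.5 = 17.714 → 17.71 in.
M: 73 / 3.5 = 20.857 → 20.86 in.
2XL: 79 / 3.5 = 22.571 → 22.57 in.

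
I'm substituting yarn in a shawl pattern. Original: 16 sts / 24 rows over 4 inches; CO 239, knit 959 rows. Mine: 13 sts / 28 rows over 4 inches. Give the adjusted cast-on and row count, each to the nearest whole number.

Stitches: 239 × 13/16 = 194.19 → 194.
Rows: 959 × 28/24 = 1118.83 → 1119.

Cast on 194 stitches; work 1119 rows.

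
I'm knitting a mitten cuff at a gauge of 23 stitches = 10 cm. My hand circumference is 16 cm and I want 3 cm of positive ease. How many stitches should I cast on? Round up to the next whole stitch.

Cast on 44 stitches.

Finished = 16 + 3 = 19 cm.
23 / 10 = 2.3 sts per cm.
19.00 × 2.3 = 43.70 sts.
→ 44 sts.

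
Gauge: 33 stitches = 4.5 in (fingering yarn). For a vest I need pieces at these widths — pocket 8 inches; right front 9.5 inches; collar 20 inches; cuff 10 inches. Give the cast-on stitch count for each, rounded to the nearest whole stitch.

Rate = 33/4.5 = 7.333 sts per in.
pocket: 8 × 7.333 = 58.67 → 59.
right front: 9.5 × 7.333 = 69.67 → 70.
collar: 20 × 7.333 = 146.67 → 147.
cuff: 10 × 7.333 = 73.33 → 73.

pocket 59; right front 70; collar 147; cuff 73.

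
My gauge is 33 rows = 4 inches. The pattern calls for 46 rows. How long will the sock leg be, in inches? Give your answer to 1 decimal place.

5.6 inches.

33 rows / 4 inch = 8.25 rows per inch.
46 / 8.25 = 5.58 inches.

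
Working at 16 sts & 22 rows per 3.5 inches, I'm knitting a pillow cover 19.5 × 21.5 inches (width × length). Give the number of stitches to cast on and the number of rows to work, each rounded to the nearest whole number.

Stitch gauge = 16/3.5 = 4.571 sts/in; 19.5 × 4.571 = 89.14 → 89 sts.
Row gauge = 22/3.5 = 6.286 rows/in; 21.5 × 6.286 = 135.14 → 135 rows.

Cast on 89 stitches and work 135 rows.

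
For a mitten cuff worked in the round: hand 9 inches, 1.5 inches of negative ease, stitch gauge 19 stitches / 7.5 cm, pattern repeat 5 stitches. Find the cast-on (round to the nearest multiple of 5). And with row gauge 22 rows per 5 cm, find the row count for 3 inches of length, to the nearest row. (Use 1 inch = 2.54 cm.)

Finished = 9 − 1.5 = 7.5 inches.
7.5 inches × 2.54 = 19.05 cm.
19/7.5 = 2.533 sts per cm; 19.05 × 2.533 = 48.26 sts.
Nearest multiple of 5 → 50.
3 inches = 7.62 cm; × 4.4 = 33.53 → 34 rows.

Cast on 50 stitches; work 34 rows.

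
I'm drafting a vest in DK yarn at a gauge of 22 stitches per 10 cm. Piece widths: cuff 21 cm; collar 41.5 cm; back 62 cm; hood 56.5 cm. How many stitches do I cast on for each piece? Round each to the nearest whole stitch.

cuff 46; collar 91; back 136; hood 124.

Rate = 22/10 = 2.2 sts per cm.
cuff: 21 × 2.2 = 46.20 → 46.
collar: 41.5 × 2.2 = 91.30 → 91.
back: 62 × 2.2 = 136.40 → 136.
hood: 56.5 × 2.2 = 124.30 → 124.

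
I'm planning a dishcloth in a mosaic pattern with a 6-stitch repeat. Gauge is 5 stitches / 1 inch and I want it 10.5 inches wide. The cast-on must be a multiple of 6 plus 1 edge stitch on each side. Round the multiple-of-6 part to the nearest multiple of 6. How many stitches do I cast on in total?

5 / 1 = 5 sts per inch.
10.5 × 5 = 52.50 sts.
Less 2 edge sts → 50.50 for the repeat.
Nearest multiple of 6: 48.
Add back 2 edge sts → 50.

CO 50 sts.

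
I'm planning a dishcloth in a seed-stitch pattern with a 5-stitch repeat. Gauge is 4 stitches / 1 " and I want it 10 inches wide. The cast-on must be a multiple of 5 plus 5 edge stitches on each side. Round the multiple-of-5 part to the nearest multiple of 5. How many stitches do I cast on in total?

40 stitches.

4 / 1 = 4 sts per inch.
10 × 4 = 40.00 sts.
Less 10 edge sts → 30.00 for the repeat.
Nearest multiple of 5: 30.
Add back 10 edge sts → 40.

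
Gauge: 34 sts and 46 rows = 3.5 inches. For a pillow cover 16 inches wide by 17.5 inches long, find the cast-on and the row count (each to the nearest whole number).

Cast on 155 stitches and work 230 rows.

Stitch gauge = 34/3.5 = 9.714 sts/in; 16 × 9.714 = 155.43 → 155 sts.
Row gauge = 46/3.5 = 13.143 rows/in; 17.5 × 13.143 = 230.00 → 230 rows.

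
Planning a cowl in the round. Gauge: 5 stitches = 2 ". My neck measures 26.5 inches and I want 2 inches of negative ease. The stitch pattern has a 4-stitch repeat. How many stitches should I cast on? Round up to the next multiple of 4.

Cast on 64 stitches.

Finished = 26.5 − 2 = 24.5 inches.
5 / 2 = 2.5 sts/in.
24.5 × 2.5 = 61.25 sts.
Next multiple of 4: 64.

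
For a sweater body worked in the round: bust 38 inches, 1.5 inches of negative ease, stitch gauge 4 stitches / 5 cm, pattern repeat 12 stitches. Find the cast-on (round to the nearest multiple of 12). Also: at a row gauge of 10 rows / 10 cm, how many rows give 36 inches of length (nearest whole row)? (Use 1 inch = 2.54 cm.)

Cast on 72 stitches; work 91 rows.

Finished = 38 − 1.5 = 36.5 inches.
36.5 inches × 2.54 = 92.71 cm.
4/5 = 0.8 sts per cm; 92.71 × 0.8 = 74.17 sts.
Nearest multiple of 12 → 72.
36 inches = 91.44 cm; × 1 = 91.44 → 91 rows.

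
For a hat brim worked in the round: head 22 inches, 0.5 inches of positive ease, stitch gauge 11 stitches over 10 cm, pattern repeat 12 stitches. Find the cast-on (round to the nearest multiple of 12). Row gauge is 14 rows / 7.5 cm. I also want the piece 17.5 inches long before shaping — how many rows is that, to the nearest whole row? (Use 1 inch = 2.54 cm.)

Finished = 22 + 0.5 = 22.5 inches.
22.5 inches × 2.54 = 57.15 cm.
11/10 = 1.1 sts per cm; 57.15 × 1.1 = 62.87 sts.
Nearest multiple of 12 → 60.
17.5 inches = 44.45 cm; × 1.867 = 82.97 → 83 rows.

Cast on 60 stitches; work 83 rows.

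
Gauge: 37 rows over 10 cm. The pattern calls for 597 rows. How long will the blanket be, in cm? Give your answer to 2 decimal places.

161.35 cm.

37 rows / 10 cm = 3.7 rows per cm.
597 / 3.7 = 161.351 cm.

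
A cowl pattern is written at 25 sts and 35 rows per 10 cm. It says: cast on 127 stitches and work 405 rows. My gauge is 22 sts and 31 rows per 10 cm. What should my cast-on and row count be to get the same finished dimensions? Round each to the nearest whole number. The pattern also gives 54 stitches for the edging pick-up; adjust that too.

Cast on 112 stitches; work 359 rows; edging pick-up 48 stitches.

Stitches: 127 × 22/25 = 111.76 → 112.
Rows: 405 × 31/35 = 358.71 → 359.
edging pick-up: 54 × 22/25 = 47.52 → 48.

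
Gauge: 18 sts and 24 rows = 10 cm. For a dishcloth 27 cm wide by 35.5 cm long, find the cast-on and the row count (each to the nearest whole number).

Stitch gauge = 18/10 = 1.8 sts/cm; 27 × 1.8 = 48.60 → 49 sts.
Row gauge = 24/10 = 2.4 rows/cm; 35.5 × 2.4 = 85.20 → 85 rows.

Cast on 49 stitches and work 85 rows.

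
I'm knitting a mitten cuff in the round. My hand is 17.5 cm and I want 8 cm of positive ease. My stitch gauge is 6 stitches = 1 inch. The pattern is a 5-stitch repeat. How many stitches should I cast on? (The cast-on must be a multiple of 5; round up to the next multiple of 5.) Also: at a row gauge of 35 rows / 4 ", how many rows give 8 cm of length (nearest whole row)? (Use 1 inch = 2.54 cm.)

Cast on 65 stitches; work 28 rows.

Finished = 17.5 + 8 = 25.5 cm.
25.5 cm × 1/2.54 = 10.04 inches.
6/1 = 6 sts per in; 10.04 × 6 = 60.24 sts.
Next multiple of 5 → 65.
8 cm = 3.15 inches; × 8.75 = 27.56 → 28 rows.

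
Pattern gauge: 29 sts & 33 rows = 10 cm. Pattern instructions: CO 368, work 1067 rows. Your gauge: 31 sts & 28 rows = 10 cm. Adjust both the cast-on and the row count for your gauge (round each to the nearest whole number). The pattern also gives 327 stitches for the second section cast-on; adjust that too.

Stitches: 368 × 31/29 = 393.38 → 393.
Rows: 1067 × 28/33 = 905.33 → 905.
second section cast-on: 327 × 31/29 = 349.55 → 350.

Cast on 393 stitches; work 905 rows; second section cast-on 350 stitches.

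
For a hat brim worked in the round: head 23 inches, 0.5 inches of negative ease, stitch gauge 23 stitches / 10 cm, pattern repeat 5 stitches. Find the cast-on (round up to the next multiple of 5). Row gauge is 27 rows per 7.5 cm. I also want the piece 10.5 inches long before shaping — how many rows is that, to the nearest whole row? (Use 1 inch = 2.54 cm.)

Cast on 135 stitches; work 96 rows.

Finished = 23 − 0.5 = 22.5 inches.
22.5 inches × 2.54 = 57.15 cm.
23/10 = 2.3 sts per cm; 57.15 × 2.3 = 131.44 sts.
Next multiple of 5 → 135.
10.5 inches = 26.67 cm; × 3.6 = 96.01 → 96 rows.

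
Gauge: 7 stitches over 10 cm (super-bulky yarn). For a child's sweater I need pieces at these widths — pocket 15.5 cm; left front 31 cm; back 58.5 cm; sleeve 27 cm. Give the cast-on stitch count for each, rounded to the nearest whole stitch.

pocket 11; left front 22; back 41; sleeve 19.

Rate = 7/10 = 0.7 sts per cm.
pocket: 15.5 × 0.7 = 10.85 → 11.
left front: 31 × 0.7 = 21.70 → 22.
back: 58.5 × 0.7 = 40.95 → 41.
sleeve: 27 × 0.7 = 18.90 → 19.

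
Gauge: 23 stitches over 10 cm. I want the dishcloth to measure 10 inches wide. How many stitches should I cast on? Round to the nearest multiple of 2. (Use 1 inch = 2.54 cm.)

10 in = 25.40 cm.
23 stitches / 10 cm = 2.3 stitches per cm.
25.40 × 2.3 = 58.42 stitches.
Round to nearest multiple of 2 → 58.

58 stitches.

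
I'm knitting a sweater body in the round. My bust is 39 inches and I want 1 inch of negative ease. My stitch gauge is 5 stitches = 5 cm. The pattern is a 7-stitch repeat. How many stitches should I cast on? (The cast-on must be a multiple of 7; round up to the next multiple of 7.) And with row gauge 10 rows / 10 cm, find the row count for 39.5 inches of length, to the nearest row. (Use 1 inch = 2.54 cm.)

Finished = 39 − 1 = 38 inches.
38 inches × 2.54 = 96.52 cm.
5/5 = 1 sts per cm; 96.52 × 1 = 96.52 sts.
Next multiple of 7 → 98.
39.5 inches = 100.33 cm; × 1 = 100.33 → 100 rows.

Cast on 98 stitches; work 100 rows.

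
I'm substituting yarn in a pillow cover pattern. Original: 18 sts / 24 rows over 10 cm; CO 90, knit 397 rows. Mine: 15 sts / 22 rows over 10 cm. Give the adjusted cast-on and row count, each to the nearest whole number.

Cast on 75 stitches; work 364 rows.

Stitches: 90 × 15/18 = 75.00 → 75.
Rows: 397 × 22/24 = 363.92 → 364.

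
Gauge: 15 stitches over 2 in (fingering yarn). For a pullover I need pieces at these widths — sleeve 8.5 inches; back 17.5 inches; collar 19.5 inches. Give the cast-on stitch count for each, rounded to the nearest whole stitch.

Rate = 15/2 = 7.5 sts per in.
sleeve: 8.5 × 7.5 = 63.75 → 64.
back: 17.5 × 7.5 = 131.25 → 131.
collar: 19.5 × 7.5 = 146.25 → 146.

sleeve 64; back 131; collar 146.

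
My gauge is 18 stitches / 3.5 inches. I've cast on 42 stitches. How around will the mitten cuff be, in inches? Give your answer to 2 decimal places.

8.17 inches.

18 stitches / 3.5 inch = 5.143 stitches per inch.
42 / 5.143 = 8.167 inches.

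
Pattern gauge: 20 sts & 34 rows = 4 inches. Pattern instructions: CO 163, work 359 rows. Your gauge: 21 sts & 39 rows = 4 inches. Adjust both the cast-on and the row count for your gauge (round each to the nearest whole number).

Cast on 171 stitches; work 412 rows.

Stitches: 163 × 21/20 = 171.15 → 171.
Rows: 359 × 39/34 = 411.79 → 412.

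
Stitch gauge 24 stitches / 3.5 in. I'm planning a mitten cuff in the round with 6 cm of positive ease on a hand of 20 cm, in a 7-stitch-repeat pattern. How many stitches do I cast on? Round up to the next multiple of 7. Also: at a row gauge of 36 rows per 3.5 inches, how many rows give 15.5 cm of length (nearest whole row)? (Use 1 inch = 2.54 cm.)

Finished = 20 + 6 = 26 cm.
26 cm × 1/2.54 = 10.24 inches.
24/3.5 = 6.857 sts per in; 10.24 × 6.857 = 70.19 sts.
Next multiple of 7 → 77.
15.5 cm = 6.10 inches; × 10.286 = 62.77 → 63 rows.

Cast on 77 stitches; work 63 rows.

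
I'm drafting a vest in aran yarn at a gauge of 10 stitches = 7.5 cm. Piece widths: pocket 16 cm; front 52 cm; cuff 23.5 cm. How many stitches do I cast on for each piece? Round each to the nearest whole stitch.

Rate = 10/7.5 = 1.333 sts per cm.
pocket: 16 × 1.333 = 21.33 → 21.
front: 52 × 1.333 = 69.33 → 69.
cuff: 23.5 × 1.333 = 31.33 → 31.

pocket 21; front 69; cuff 31.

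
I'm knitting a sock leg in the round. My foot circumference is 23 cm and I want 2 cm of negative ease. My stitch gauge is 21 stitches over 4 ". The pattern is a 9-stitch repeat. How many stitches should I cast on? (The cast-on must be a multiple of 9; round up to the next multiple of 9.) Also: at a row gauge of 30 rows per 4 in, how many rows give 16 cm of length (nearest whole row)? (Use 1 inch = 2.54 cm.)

Finished = 23 − 2 = 21 cm.
21 cm × 1/2.54 = 8.27 inches.
21/4 = 5.25 sts per in; 8.27 × 5.25 = 43.41 sts.
Next multiple of 9 → 45.
16 cm = 6.30 inches; × 7.5 = 47.24 → 47 rows.

Cast on 45 stitches; work 47 rows.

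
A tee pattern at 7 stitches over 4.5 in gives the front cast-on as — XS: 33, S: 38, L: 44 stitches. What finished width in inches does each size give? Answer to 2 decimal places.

XS 21.21 inches; S 24.43 inches; L 28.29 inches.

7/4.5 = 1.556 sts per in.
XS: 33 / 1.556 = 21.214 → 21.21 in.
S: 38 / 1.556 = 24.429 → 24.43 in.
L: 44 / 1.556 = 28.286 → 28.29 in.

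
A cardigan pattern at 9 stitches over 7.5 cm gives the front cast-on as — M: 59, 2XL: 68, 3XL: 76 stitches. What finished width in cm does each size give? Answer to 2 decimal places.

M 49.17 cm; 2XL 56.67 cm; 3XL 63.33 cm.

9/7.5 = 1.2 sts per cm.
M: 59 / 1.2 = 49.167 → 49.17 cm.
2XL: 68 / 1.2 = 56.667 → 56.67 cm.
3XL: 76 / 1.2 = 63.333 → 63.33 cm.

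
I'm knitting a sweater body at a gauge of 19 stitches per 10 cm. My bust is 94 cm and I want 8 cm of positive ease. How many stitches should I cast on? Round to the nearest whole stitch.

Finished = 94 + 8 = 102 cm.
19 / 10 = 1.9 sts per cm.
102.00 × 1.9 = 193.80 sts.
→ 194 sts.

194 stitches.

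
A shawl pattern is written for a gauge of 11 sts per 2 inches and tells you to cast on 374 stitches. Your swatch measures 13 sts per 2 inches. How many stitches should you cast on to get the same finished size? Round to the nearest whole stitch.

442 stitches.

Scale factor = 13 / 11 = 1.182.
374 × 13 / 11 = 442.00 sts.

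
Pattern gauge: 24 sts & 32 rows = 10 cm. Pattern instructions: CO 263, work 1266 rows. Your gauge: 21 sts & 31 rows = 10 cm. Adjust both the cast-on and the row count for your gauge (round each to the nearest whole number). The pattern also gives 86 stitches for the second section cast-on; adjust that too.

Cast on 230 stitches; work 1226 rows; second section cast-on 75 stitches.

Stitches: 263 × 21/24 = 230.12 → 230.
Rows: 1266 × 31/32 = 1226.44 → 1226.
second section cast-on: 86 × 21/24 = 75.25 → 75.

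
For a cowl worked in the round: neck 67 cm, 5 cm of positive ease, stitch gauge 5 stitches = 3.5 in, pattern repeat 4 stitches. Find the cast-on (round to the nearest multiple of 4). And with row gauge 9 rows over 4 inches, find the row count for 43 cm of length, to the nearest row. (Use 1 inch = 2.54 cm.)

Finished = 67 + 5 = 72 cm.
72 cm × 1/2.54 = 28.35 inches.
5/3.5 = 1.429 sts per in; 28.35 × 1.429 = 40.49 sts.
Nearest multiple of 4 → 40.
43 cm = 16.93 inches; × 2.25 = 38.09 → 38 rows.

Cast on 40 stitches; work 38 rows.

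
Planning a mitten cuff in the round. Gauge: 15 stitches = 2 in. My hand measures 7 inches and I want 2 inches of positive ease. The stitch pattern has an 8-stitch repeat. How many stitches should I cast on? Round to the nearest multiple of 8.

Cast on 64 stitches.

Finished = 7 + 2 = 9 inches.
15 / 2 = 7.5 sts/in.
9 × 7.5 = 67.50 sts.
Nearest multiple of 8: 64.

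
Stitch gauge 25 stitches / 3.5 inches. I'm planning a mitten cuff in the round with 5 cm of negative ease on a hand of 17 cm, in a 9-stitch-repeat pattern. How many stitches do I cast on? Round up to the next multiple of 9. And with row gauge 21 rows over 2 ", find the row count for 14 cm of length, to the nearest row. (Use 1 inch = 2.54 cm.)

Finished = 17 − 5 = 12 cm.
12 cm × 1/2.54 = 4.72 inches.
25/3.5 = 7.143 sts per in; 4.72 × 7.143 = 33.75 sts.
Next multiple of 9 → 36.
14 cm = 5.51 inches; × 10.5 = 57.87 → 58 rows.

Cast on 36 stitches; work 58 rows.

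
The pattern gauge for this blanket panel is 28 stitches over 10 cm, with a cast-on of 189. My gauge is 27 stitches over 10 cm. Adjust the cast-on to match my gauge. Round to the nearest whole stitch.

Scale factor = 27 / 28 = 0.964.
189 × 27 / 28 = 182.25 sts.
→ 182 sts.

CO 182 sts.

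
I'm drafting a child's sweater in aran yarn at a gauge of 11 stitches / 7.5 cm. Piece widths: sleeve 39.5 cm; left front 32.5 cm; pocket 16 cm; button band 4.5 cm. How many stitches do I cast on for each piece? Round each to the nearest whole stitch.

Rate = 11/7.5 = 1.467 sts per cm.
sleeve: 39.5 × 1.467 = 57.93 → 58.
left front: 32.5 × 1.467 = 47.67 → 48.
pocket: 16 × 1.467 = 23.47 → 23.
button band: 4.5 × 1.467 = 6.60 → 7.

sleeve 58; left front 48; pocket 23; button band 7.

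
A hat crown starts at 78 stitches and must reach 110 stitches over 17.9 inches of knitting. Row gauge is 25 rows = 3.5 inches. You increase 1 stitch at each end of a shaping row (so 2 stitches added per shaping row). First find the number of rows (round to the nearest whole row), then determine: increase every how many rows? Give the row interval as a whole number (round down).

Rows = 17.9 × 7.143 = 127.9 → 128 rows.
Stitches to add: 32 → 16 shaping rows (at 2 st each).
128 / 16 = 8.00 → every 8 rows.

Increase every 8th row.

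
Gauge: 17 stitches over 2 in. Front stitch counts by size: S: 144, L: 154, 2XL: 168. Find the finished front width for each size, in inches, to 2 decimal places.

17/2 = 8.5 sts per in.
S: 144 / 8.5 = 16.941 → 16.94 in.
L: 154 / 8.5 = 18.118 → 18.12 in.
2XL: 168 / 8.5 = 19.765 → 19.76 in.

S 16.94 inches; L 18.12 inches; 2XL 19.76 inches.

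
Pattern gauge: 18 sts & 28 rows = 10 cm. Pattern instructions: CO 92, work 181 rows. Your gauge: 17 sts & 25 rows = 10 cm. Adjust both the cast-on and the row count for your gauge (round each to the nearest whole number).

Cast on 87 stitches; work 162 rows.

Stitches: 92 × 17/18 = 86.89 → 87.
Rows: 181 × 25/28 = 161.61 → 162.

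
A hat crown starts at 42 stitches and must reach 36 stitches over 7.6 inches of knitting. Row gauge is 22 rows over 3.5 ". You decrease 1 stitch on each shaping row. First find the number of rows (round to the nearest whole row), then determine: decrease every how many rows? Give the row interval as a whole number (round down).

Decrease every 8th row.

Rows = 7.6 × 6.286 = 47.8 → 48 rows.
Stitches to remove: 6 → 6 shaping rows (at 1 st each).
48 / 6 = 8.00 → every 8 rows.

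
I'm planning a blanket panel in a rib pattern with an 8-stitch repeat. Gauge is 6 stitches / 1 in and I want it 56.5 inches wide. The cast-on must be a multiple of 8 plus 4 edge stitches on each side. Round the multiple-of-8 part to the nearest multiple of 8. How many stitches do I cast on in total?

336 stitches.

6 / 1 = 6 sts per inch.
56.5 × 6 = 339.00 sts.
Less 8 edge sts → 331.00 for the repeat.
Nearest multiple of 8: 328.
Add back 8 edge sts → 336.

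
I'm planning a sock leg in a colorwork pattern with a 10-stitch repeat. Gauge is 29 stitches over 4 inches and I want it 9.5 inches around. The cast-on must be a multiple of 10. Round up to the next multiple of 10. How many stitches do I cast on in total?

29 / 4 = 7.25 sts per inch.
9.5 × 7.25 = 68.88 sts.
Next multiple of 10: 70.

Cast on 70 stitches.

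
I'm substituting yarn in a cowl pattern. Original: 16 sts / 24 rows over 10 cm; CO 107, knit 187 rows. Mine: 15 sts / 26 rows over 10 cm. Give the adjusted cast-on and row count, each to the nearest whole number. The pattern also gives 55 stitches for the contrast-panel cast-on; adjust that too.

Cast on 100 stitches; work 203 rows; contrast-panel cast-on 52 stitches.

Stitches: 107 × 15/16 = 100.31 → 100.
Rows: 187 × 26/24 = 202.58 → 203.
contrast-panel cast-on: 55 × 15/16 = 51.56 → 52.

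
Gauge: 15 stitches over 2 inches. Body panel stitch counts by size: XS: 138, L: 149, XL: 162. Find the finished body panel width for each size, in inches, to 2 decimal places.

15/2 = 7.5 sts per in.
XS: 138 / 7.5 = 18.400 → 18.40 in.
L: 149 / 7.5 = 19.867 → 19.87 in.
XL: 162 / 7.5 = 21.600 → 21.60 in.

XS 18.40 inches; L 19.87 inches; XL 21.60 inches.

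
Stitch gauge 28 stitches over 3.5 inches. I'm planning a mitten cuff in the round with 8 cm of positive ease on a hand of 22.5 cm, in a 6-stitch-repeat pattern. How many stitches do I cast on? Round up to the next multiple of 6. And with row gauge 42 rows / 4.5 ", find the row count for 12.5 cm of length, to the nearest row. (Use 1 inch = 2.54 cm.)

Finished = 22.5 + 8 = 30.5 cm.
30.5 cm × 1/2.54 = 12.01 inches.
28/3.5 = 8 sts per in; 12.01 × 8 = 96.06 sts.
Next multiple of 6 → 102.
12.5 cm = 4.92 inches; × 9.333 = 45.93 → 46 rows.

Cast on 102 stitches; work 46 rows.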